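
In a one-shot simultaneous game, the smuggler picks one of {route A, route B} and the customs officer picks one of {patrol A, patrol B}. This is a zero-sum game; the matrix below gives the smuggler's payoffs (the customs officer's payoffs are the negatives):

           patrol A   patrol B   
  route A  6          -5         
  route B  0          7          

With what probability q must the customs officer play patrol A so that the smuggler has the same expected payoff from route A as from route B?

The customs officer's mix must leave the smuggler indifferent between route A and route B.
  the smuggler's payoff from route A: q·6 + (1−q)·(-5) = 11q - 5
  the smuggler's payoff from route B: q·0 + (1−q)·7 = -7q + 7
  11q - 5 = -7q + 7  ⇒  18q = 12  ⇒  q = 2/3.

q = 2/3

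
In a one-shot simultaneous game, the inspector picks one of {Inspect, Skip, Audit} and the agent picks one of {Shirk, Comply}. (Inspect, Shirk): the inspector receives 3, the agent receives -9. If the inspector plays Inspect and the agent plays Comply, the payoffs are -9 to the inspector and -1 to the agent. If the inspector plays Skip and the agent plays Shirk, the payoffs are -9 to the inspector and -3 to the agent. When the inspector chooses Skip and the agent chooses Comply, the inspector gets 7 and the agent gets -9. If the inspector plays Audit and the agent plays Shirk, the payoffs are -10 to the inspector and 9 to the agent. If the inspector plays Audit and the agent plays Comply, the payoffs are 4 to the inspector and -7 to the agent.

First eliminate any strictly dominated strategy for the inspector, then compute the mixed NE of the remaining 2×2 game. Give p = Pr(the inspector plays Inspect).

The inspector's strategy Audit is strictly dominated by Skip: -9 > -10 and 7 > 4. Eliminate Audit.
For the agent to be willing to mix, the agent must be indifferent between Shirk and Comply, which pins down the inspector's mix.
  the agent's expected payoff from Shirk: p·(-9) + (1−p)·(-3) = -6p - 3
  the agent's expected payoff from Comply: p·(-1) + (1−p)·(-9) = 8p - 9
  -6p - 3 = 8p - 9  ⇒  -14p = -6  ⇒  p = 3/7.

p = 3/7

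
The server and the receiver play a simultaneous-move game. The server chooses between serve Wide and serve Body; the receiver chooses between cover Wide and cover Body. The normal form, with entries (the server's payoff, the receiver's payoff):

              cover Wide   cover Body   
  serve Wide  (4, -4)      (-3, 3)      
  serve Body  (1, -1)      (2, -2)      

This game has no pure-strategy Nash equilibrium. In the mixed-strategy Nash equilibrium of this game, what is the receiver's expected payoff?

-11/8

The server's mix must leave the receiver indifferent between cover Wide and cover Body.
  the receiver's payoff to cover Wide: p·(-4) + (1−p)·(-1) = -3p - 1
  the receiver's payoff to cover Body: p·3 + (1−p)·(-2) = 5p - 2
  -3p - 1 = 5p - 2  ⇒  -8p = -1  ⇒  p = 1/8.
At equilibrium the receiver is indifferent across columns, so the receiver's payoff equals the payoff from cover Wide: (1/8)·(-4) + (7/8)·(-1) = -11/8.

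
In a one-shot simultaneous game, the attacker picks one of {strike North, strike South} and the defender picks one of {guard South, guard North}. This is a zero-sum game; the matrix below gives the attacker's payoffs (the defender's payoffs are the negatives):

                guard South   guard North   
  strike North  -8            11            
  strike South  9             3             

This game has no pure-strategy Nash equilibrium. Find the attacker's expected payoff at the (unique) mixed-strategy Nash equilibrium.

123/25

The attacker's indifference between strike North and strike South determines the defender's mixing probability q:
  the attacker's expected payoff from strike North: q·(-8) + (1−q)·11 = -19q + 11
  the attacker's expected payoff from strike South: q·9 + (1−q)·3 = 6q + 3
  -19q + 11 = 6q + 3  ⇒  -25q = -8  ⇒  q = 8/25.
At equilibrium the attacker is indifferent across rows, so the attacker's payoff equals the payoff from strike North: (8/25)·(-8) + (17/25)·11 = 123/25.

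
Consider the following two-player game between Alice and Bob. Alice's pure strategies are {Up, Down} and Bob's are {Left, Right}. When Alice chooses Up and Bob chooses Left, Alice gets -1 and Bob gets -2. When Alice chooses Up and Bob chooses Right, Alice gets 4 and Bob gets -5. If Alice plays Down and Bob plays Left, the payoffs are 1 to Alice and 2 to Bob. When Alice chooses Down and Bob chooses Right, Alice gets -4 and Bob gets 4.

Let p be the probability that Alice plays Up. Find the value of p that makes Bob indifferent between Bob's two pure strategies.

p = 2/5

In a mixed equilibrium Bob is indifferent between Left and Right; this condition fixes p.
  Bob's payoff from Left: p·(-2) + (1−p)·2 = -4p + 2
  Bob's payoff from Right: p·(-5) + (1−p)·4 = -9p + 4
  -4p + 2 = -9p + 4  ⇒  5p = 2  ⇒  p = 2/5.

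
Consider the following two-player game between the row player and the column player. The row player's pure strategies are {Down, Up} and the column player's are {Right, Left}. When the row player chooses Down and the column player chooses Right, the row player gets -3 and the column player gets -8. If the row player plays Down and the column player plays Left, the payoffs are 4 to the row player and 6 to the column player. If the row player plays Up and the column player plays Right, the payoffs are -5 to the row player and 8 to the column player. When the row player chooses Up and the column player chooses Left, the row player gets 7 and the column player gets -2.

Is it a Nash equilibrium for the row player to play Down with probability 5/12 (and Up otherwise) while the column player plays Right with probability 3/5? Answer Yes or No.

Yes

Check the column player's indifference given the row player's mix p = 5/12:
  payoff from Right = 4/3; payoff from Left = 4/3 — equal.
Check the row player's indifference given the column player's mix q = 3/5:
  payoff from Down = -1/5; payoff from Up = -1/5 — equal.
Both players are indifferent, so neither can profitably deviate.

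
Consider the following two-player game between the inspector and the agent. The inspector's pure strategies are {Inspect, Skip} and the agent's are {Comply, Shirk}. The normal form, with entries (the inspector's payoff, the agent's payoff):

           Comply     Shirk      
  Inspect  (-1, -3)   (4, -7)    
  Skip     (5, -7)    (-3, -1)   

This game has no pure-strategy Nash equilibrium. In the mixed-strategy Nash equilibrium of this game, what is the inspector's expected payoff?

In a mixed equilibrium the inspector is indifferent between Inspect and Skip; this condition fixes q.
  the inspector's payoff from Inspect: q·(-1) + (1−q)·4 = -5q + 4
  the inspector's payoff from Skip: q·5 + (1−q)·(-3) = 8q - 3
  -5q + 4 = 8q - 3  ⇒  -13q = -7  ⇒  q = 7/13.
At equilibrium the inspector is indifferent across rows, so the inspector's payoff equals the payoff from Inspect: (7/13)·(-1) + (6/13)·4 = 17/13.

17/13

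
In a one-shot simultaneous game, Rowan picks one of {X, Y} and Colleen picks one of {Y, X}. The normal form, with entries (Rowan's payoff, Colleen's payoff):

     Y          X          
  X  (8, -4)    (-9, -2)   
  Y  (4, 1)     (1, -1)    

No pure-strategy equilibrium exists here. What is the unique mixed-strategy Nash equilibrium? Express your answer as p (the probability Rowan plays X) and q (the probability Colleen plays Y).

Set Colleen's expected payoff from Y equal to that from X:
  Colleen's expected payoff from Y: p·(-4) + (1−p)·1 = -5p + 1
  Colleen's expected payoff from X: p·(-2) + (1−p)·(-1) = -p - 1
  -5p + 1 = -p - 1  ⇒  -4p = -2  ⇒  p = 1/2.
Colleen's mix must leave Rowan indifferent between X and Y.
  Rowan's payoff from X: q·8 + (1−q)·(-9) = 17q - 9
  Rowan's payoff from Y: q·4 + (1−q)·1 = 3q + 1
  17q - 9 = 3q + 1  ⇒  14q = 10  ⇒  q = 5/7.

p = 1/2, q = 5/7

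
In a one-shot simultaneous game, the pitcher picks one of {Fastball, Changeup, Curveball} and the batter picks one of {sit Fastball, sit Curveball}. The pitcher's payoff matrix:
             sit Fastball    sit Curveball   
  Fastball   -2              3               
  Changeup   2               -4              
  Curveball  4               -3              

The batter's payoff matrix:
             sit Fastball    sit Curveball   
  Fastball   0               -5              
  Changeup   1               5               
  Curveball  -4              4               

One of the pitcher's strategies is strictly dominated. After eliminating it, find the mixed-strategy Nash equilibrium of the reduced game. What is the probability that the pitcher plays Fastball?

p = 8/13

The pitcher's strategy Changeup is strictly dominated by Curveball: 4 > 2 and -3 > -4. Eliminate Changeup.
The pitcher's mix must leave the batter indifferent between sit Fastball and sit Curveball.
  the batter's payoff from sit Fastball: p·0 + (1−p)·(-4) = 4p - 4
  the batter's payoff from sit Curveball: p·(-5) + (1−p)·4 = -9p + 4
  4p - 4 = -9p + 4  ⇒  13p = 8  ⇒  p = 8/13.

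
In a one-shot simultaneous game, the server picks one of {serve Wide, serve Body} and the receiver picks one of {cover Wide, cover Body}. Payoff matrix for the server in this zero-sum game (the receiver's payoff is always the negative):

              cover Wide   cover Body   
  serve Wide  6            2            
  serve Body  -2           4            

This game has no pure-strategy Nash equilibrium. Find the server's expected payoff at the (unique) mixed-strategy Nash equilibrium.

The receiver's mix must leave the server indifferent between serve Wide and serve Body.
  the server's payoff to serve Wide: q·6 + (1−q)·2 = 4q + 2
  the server's payoff to serve Body: q·(-2) + (1−q)·4 = -6q + 4
  4q + 2 = -6q + 4  ⇒  10q = 2  ⇒  q = 1/5.
At equilibrium the server is indifferent across rows, so the server's payoff equals the payoff from serve Wide: (1/5)·6 + (4/5)·2 = 14/5.

14/5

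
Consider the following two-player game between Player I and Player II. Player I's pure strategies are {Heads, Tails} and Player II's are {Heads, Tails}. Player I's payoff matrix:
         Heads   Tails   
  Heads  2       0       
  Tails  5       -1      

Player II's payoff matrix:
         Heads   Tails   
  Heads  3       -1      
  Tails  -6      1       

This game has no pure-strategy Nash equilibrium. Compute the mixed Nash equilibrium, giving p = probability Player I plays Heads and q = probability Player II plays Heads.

p = 7/11, q = 1/4

In a mixed equilibrium Player II is indifferent between Heads and Tails; this condition fixes p.
  Player II's expected payoff from Heads: p·3 + (1−p)·(-6) = 9p - 6
  Player II's expected payoff from Tails: p·(-1) + (1−p)·1 = -2p + 1
  9p - 6 = -2p + 1  ⇒  11p = 7  ⇒  p = 7/11.
Player II's mix must leave Player I indifferent between Heads and Tails.
  Player I's expected payoff from Heads: q·2 + (1−q)·0 = 2q
  Player I's expected payoff from Tails: q·5 + (1−q)·(-1) = 6q - 1
  2q = 6q - 1  ⇒  -4q = -1  ⇒  q = 1/4.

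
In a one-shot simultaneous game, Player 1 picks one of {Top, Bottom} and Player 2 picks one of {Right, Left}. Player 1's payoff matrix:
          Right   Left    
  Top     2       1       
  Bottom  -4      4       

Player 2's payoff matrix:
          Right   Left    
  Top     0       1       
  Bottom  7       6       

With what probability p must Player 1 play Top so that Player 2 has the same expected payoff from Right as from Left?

In a mixed equilibrium Player 2 is indifferent between Right and Left; this condition fixes p.
  Player 2's expected payoff from Right: p·0 + (1−p)·7 = -7p + 7
  Player 2's expected payoff from Left: p·1 + (1−p)·6 = -5p + 6
  -7p + 7 = -5p + 6  ⇒  -2p = -1  ⇒  p = 1/2.

p = 1/2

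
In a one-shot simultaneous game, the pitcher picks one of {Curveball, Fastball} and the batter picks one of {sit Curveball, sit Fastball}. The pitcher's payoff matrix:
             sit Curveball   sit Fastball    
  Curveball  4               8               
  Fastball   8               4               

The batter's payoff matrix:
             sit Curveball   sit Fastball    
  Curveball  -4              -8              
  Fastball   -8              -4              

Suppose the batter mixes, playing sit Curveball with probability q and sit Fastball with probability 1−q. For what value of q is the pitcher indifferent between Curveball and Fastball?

For the pitcher to be willing to mix, the pitcher must be indifferent between Curveball and Fastball, which pins down the batter's mix.
  the pitcher's payoff from Curveball: q·4 + (1−q)·8 = -4q + 8
  the pitcher's payoff from Fastball: q·8 + (1−q)·4 = 4q + 4
  -4q + 8 = 4q + 4  ⇒  -8q = -4  ⇒  q = 1/2.

q = 1/2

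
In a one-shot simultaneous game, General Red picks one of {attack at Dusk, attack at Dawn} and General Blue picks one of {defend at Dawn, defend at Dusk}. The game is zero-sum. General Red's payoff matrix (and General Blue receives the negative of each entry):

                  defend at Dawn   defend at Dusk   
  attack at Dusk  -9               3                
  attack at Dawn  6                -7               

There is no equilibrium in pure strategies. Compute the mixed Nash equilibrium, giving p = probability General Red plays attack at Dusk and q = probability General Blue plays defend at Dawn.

For General Blue to be willing to mix, General Blue must be indifferent between defend at Dawn and defend at Dusk, which pins down General Red's mix.
  General Blue's payoff to defend at Dawn: p·9 + (1−p)·(-6) = 15p - 6
  General Blue's payoff to defend at Dusk: p·(-3) + (1−p)·7 = -10p + 7
  15p - 6 = -10p + 7  ⇒  25p = 13  ⇒  p = 13/25.
In a mixed equilibrium General Red is indifferent between attack at Dusk and attack at Dawn; this condition fixes q.
  General Red's payoff to attack at Dusk: q·(-9) + (1−q)·3 = -12q + 3
  General Red's payoff to attack at Dawn: q·6 + (1−q)·(-7) = 13q - 7
  -12q + 3 = 13q - 7  ⇒  -25q = -10  ⇒  q = 2/5.

p = 13/25, q = 2/5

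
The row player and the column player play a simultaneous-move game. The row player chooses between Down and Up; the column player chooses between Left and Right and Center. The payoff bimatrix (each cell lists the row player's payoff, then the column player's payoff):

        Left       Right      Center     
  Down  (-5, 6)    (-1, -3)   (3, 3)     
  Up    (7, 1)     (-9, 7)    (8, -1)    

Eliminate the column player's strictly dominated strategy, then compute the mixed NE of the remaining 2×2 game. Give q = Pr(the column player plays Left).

q = 2/5

The column player's strategy Center is strictly dominated by Left: 6 > 3 and 1 > -1. Eliminate Center.
The row player's indifference between Down and Up determines the column player's mixing probability q:
  the row player's payoff from Down: q·(-5) + (1−q)·(-1) = -4q - 1
  the row player's payoff from Up: q·7 + (1−q)·(-9) = 16q - 9
  -4q - 1 = 16q - 9  ⇒  -20q = -8  ⇒  q = 2/5.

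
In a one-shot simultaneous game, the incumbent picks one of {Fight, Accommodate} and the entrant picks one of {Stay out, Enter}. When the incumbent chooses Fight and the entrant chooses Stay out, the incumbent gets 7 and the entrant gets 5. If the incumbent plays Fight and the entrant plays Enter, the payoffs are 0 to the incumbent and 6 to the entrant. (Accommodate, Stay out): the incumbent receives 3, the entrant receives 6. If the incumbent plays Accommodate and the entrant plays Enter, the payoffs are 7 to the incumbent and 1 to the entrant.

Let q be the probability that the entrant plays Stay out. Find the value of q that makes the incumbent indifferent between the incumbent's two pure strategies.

The incumbent's indifference between Fight and Accommodate determines the entrant's mixing probability q:
  the incumbent's payoff to Fight: q·7 + (1−q)·0 = 7q
  the incumbent's payoff to Accommodate: q·3 + (1−q)·7 = -4q + 7
  7q = -4q + 7  ⇒  11q = 7  ⇒  q = 7/11.

q = 7/11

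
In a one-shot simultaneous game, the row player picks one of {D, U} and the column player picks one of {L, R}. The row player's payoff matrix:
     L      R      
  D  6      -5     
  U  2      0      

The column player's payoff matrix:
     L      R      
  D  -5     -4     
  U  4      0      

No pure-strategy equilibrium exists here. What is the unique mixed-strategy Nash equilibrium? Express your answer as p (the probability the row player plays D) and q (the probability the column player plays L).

p = 4/5, q = 5/9

For the column player to be willing to mix, the column player must be indifferent between L and R, which pins down the row player's mix.
  the column player's expected payoff from L: p·(-5) + (1−p)·4 = -9p + 4
  the column player's expected payoff from R: p·(-4) + (1−p)·0 = -4p
  -9p + 4 = -4p  ⇒  -5p = -4  ⇒  p = 4/5.
The column player's mix must leave the row player indifferent between D and U.
  the row player's payoff from D: q·6 + (1−q)·(-5) = 11q - 5
  the row player's payoff from U: q·2 + (1−q)·0 = 2q
  11q - 5 = 2q  ⇒  9q = 5  ⇒  q = 5/9.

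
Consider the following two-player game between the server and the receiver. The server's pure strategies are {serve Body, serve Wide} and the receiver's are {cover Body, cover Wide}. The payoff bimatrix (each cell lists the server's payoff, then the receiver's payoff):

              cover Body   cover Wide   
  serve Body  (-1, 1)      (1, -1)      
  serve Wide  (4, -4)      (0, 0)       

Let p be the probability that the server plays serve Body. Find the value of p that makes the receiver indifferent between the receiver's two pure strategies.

In a mixed equilibrium the receiver is indifferent between cover Body and cover Wide; this condition fixes p.
  the receiver's payoff from cover Body: p·1 + (1−p)·(-4) = 5p - 4
  the receiver's payoff from cover Wide: p·(-1) + (1−p)·0 = -p
  5p - 4 = -p  ⇒  6p = 4  ⇒  p = 2/3.

p = 2/3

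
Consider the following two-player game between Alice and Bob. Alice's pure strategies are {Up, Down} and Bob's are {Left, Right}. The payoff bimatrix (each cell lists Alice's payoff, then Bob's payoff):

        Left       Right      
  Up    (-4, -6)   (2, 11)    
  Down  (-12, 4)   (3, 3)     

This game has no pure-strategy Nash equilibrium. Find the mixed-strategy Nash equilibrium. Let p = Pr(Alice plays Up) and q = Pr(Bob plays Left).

p = 1/18, q = 1/9

Alice's mix must leave Bob indifferent between Left and Right.
  Bob's payoff from Left: p·(-6) + (1−p)·4 = -10p + 4
  Bob's payoff from Right: p·11 + (1−p)·3 = 8p + 3
  -10p + 4 = 8p + 3  ⇒  -18p = -1  ⇒  p = 1/18.
Bob's mix must leave Alice indifferent between Up and Down.
  Alice's payoff to Up: q·(-4) + (1−q)·2 = -6q + 2
  Alice's payoff to Down: q·(-12) + (1−q)·3 = -15q + 3
  -6q + 2 = -15q + 3  ⇒  9q = 1  ⇒  q = 1/9.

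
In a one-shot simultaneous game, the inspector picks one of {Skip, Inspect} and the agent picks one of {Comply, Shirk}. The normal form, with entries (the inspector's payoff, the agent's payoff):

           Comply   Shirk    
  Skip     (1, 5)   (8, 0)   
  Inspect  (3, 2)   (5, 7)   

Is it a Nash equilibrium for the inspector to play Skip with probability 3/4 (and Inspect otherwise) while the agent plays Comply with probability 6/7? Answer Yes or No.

No

Given the inspector's mix p = 3/4, the agent's payoff from Comply is 17/4 but from Shirk is 7/4. The agent strictly prefers Comply, so the agent would not mix.
So the proposed profile is not a Nash equilibrium.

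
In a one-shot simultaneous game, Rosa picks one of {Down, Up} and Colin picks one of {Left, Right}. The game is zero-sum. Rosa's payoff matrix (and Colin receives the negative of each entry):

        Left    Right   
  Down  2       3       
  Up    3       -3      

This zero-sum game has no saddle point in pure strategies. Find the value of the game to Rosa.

v = 15/7

In a mixed equilibrium Rosa is indifferent between Down and Up; this condition fixes q.
  Rosa's expected payoff from Down: q·2 + (1−q)·3 = -q + 3
  Rosa's expected payoff from Up: q·3 + (1−q)·(-3) = 6q - 3
  -q + 3 = 6q - 3  ⇒  -7q = -6  ⇒  q = 6/7.
The value is Rosa's expected payoff against this mix (using Down): (6/7)·2 + (1/7)·3 = 15/7.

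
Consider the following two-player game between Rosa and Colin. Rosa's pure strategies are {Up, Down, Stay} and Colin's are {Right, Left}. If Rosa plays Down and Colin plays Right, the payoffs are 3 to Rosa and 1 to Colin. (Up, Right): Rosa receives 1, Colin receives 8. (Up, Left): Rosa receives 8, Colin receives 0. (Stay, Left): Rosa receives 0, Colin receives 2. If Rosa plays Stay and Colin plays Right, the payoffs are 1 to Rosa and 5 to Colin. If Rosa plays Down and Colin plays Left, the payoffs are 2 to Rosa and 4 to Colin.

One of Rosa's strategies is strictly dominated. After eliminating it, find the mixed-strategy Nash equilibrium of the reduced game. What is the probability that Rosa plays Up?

p = 3/11

Rosa's strategy Stay is strictly dominated by Down: 3 > 1 and 2 > 0. Eliminate Stay.
Colin's indifference between Right and Left determines Rosa's mixing probability p:
  Colin's expected payoff from Right: p·8 + (1−p)·1 = 7p + 1
  Colin's expected payoff from Left: p·0 + (1−p)·4 = -4p + 4
  7p + 1 = -4p + 4  ⇒  11p = 3  ⇒  p = 3/11.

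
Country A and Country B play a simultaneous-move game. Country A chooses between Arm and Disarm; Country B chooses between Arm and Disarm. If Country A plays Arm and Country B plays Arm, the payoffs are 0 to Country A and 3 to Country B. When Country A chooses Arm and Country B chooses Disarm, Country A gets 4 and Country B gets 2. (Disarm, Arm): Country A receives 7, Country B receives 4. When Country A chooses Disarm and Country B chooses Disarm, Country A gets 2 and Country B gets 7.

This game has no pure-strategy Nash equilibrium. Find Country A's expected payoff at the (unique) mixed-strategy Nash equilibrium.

28/9

In a mixed equilibrium Country A is indifferent between Arm and Disarm; this condition fixes q.
  Country A's payoff from Arm: q·0 + (1−q)·4 = -4q + 4
  Country A's payoff from Disarm: q·7 + (1−q)·2 = 5q + 2
  -4q + 4 = 5q + 2  ⇒  -9q = -2  ⇒  q = 2/9.
At equilibrium Country A is indifferent across rows, so Country A's payoff equals the payoff from Arm: (2/9)·0 + (7/9)·4 = 28/9.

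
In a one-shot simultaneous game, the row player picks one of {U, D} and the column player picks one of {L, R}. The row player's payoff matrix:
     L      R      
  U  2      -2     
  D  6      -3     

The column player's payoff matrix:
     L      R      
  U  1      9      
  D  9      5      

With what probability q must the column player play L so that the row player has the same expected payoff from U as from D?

q = 1/5

The column player's mix must leave the row player indifferent between U and D.
  the row player's payoff from U: q·2 + (1−q)·(-2) = 4q - 2
  the row player's payoff from D: q·6 + (1−q)·(-3) = 9q - 3
  4q - 2 = 9q - 3  ⇒  -5q = -1  ⇒  q = 1/5.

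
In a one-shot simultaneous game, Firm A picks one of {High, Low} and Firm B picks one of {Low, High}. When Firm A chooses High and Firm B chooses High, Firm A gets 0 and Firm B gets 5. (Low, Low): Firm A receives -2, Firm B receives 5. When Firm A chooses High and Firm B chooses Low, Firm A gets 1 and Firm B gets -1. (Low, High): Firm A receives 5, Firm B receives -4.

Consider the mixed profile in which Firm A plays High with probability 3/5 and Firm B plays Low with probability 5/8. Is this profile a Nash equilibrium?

Check Firm B's indifference given Firm A's mix p = 3/5:
  payoff from Low = 7/5; payoff from High = 7/5 — equal.
Check Firm A's indifference given Firm B's mix q = 5/8:
  payoff from High = 5/8; payoff from Low = 5/8 — equal.
Both players are indifferent, so neither can profitably deviate.

Yes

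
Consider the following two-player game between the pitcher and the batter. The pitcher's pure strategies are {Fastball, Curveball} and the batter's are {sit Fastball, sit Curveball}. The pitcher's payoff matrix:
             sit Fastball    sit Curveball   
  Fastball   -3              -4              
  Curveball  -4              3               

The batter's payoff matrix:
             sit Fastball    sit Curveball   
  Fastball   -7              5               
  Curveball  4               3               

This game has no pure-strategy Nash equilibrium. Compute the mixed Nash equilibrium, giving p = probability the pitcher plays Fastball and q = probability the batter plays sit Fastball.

Set the batter's expected payoff from sit Fastball equal to that from sit Curveball:
  the batter's payoff from sit Fastball: p·(-7) + (1−p)·4 = -11p + 4
  the batter's payoff from sit Curveball: p·5 + (1−p)·3 = 2p + 3
  -11p + 4 = 2p + 3  ⇒  -13p = -1  ⇒  p = 1/13.
In a mixed equilibrium the pitcher is indifferent between Fastball and Curveball; this condition fixes q.
  the pitcher's expected payoff from Fastball: q·(-3) + (1−q)·(-4) = q - 4
  the pitcher's expected payoff from Curveball: q·(-4) + (1−q)·3 = -7q + 3
  q - 4 = -7q + 3  ⇒  8q = 7  ⇒  q = 7/8.

p = 1/13, q = 7/8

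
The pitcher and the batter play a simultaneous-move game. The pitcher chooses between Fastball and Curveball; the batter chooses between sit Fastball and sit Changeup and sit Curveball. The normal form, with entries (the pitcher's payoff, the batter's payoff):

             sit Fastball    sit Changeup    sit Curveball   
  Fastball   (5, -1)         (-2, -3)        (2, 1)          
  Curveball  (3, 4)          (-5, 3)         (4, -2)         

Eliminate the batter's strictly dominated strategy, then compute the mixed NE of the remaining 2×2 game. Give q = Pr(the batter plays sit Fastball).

q = 1/2

The batter's strategy sit Changeup is strictly dominated by sit Fastball: -1 > -3 and 4 > 3. Eliminate sit Changeup.
Set the pitcher's expected payoff from Fastball equal to that from Curveball:
  the pitcher's expected payoff from Fastball: q·5 + (1−q)·2 = 3q + 2
  the pitcher's expected payoff from Curveball: q·3 + (1−q)·4 = -q + 4
  3q + 2 = -q + 4  ⇒  4q = 2  ⇒  q = 1/2.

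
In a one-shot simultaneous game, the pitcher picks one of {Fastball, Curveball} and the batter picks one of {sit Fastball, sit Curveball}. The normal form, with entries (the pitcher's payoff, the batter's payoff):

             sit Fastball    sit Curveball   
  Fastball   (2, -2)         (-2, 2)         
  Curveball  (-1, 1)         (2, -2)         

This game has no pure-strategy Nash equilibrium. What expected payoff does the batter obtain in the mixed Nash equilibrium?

-2/7

For the batter to be willing to mix, the batter must be indifferent between sit Fastball and sit Curveball, which pins down the pitcher's mix.
  the batter's payoff from sit Fastball: p·(-2) + (1−p)·1 = -3p + 1
  the batter's payoff from sit Curveball: p·2 + (1−p)·(-2) = 4p - 2
  -3p + 1 = 4p - 2  ⇒  -7p = -3  ⇒  p = 3/7.
At equilibrium the batter is indifferent across columns, so the batter's payoff equals the payoff from sit Fastball: (3/7)·(-2) + (4/7)·1 = -2/7.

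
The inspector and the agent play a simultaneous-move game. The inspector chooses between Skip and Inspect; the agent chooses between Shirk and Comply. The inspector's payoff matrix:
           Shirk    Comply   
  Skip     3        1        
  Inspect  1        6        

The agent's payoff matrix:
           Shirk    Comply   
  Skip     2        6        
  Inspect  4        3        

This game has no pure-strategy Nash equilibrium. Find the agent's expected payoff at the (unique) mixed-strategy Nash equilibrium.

18/5

Set the agent's expected payoff from Shirk equal to that from Comply:
  the agent's expected payoff from Shirk: p·2 + (1−p)·4 = -2p + 4
  the agent's expected payoff from Comply: p·6 + (1−p)·3 = 3p + 3
  -2p + 4 = 3p + 3  ⇒  -5p = -1  ⇒  p = 1/5.
At equilibrium the agent is indifferent across columns, so the agent's payoff equals the payoff from Shirk: (1/5)·2 + (4/5)·4 = 18/5.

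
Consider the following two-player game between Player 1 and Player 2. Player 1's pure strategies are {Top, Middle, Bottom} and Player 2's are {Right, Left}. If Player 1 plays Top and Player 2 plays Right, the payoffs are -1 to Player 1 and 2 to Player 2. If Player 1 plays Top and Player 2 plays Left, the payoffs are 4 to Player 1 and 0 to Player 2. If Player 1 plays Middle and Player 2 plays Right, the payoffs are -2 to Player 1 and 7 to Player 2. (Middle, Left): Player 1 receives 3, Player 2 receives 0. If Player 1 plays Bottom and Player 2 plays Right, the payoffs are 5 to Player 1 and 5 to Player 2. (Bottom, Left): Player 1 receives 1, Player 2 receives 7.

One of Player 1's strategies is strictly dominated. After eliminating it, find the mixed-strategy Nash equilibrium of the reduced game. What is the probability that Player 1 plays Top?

Player 1's strategy Middle is strictly dominated by Top: -1 > -2 and 4 > 3. Eliminate Middle.
Set Player 2's expected payoff from Right equal to that from Left:
  Player 2's expected payoff from Right: p·2 + (1−p)·5 = -3p + 5
  Player 2's expected payoff from Left: p·0 + (1−p)·7 = -7p + 7
  -3p + 5 = -7p + 7  ⇒  4p = 2  ⇒  p = 1/2.

p = 1/2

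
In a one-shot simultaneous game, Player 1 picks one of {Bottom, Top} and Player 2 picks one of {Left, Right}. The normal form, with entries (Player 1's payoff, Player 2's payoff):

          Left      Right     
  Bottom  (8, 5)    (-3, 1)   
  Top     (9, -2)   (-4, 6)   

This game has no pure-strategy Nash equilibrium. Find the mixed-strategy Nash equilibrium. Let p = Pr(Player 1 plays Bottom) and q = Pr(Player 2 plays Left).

Set Player 2's expected payoff from Left equal to that from Right:
  Player 2's expected payoff from Left: p·5 + (1−p)·(-2) = 7p - 2
  Player 2's expected payoff from Right: p·1 + (1−p)·6 = -5p + 6
  7p - 2 = -5p + 6  ⇒  12p = 8  ⇒  p = 2/3.
Player 1's indifference between Bottom and Top determines Player 2's mixing probability q:
  Player 1's payoff to Bottom: q·8 + (1−q)·(-3) = 11q - 3
  Player 1's payoff to Top: q·9 + (1−q)·(-4) = 13q - 4
  11q - 3 = 13q - 4  ⇒  -2q = -1  ⇒  q = 1/2.

p = 2/3, q = 1/2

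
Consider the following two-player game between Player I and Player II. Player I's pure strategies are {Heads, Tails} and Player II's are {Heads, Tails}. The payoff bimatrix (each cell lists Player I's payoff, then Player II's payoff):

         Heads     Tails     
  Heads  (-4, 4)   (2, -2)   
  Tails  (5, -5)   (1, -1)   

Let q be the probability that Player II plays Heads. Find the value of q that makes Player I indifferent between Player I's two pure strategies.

q = 1/10

For Player I to be willing to mix, Player I must be indifferent between Heads and Tails, which pins down Player II's mix.
  Player I's payoff from Heads: q·(-4) + (1−q)·2 = -6q + 2
  Player I's payoff from Tails: q·5 + (1−q)·1 = 4q + 1
  -6q + 2 = 4q + 1  ⇒  -10q = -1  ⇒  q = 1/10.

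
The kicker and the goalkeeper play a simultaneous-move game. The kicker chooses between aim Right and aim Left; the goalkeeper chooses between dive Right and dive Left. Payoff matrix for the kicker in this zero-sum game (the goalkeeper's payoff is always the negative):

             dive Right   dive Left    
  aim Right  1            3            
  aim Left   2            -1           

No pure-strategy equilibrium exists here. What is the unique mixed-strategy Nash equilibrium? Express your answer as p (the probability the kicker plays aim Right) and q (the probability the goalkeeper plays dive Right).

p = 3/5, q = 4/5

For the goalkeeper to be willing to mix, the goalkeeper must be indifferent between dive Right and dive Left, which pins down the kicker's mix.
  the goalkeeper's payoff to dive Right: p·(-1) + (1−p)·(-2) = p - 2
  the goalkeeper's payoff to dive Left: p·(-3) + (1−p)·1 = -4p + 1
  p - 2 = -4p + 1  ⇒  5p = 3  ⇒  p = 3/5.
The kicker's indifference between aim Right and aim Left determines the goalkeeper's mixing probability q:
  the kicker's payoff to aim Right: q·1 + (1−q)·3 = -2q + 3
  the kicker's payoff to aim Left: q·2 + (1−q)·(-1) = 3q - 1
  -2q + 3 = 3q - 1  ⇒  -5q = -4  ⇒  q = 4/5.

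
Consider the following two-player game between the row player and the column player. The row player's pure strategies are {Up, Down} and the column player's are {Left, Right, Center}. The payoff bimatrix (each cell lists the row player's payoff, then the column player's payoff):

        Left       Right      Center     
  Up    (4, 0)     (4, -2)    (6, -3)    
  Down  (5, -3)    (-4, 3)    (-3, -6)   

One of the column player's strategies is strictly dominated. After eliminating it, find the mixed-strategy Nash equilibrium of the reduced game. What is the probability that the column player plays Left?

q = 8/9

The column player's strategy Center is strictly dominated by Left: 0 > -3 and -3 > -6. Eliminate Center.
Set the row player's expected payoff from Up equal to that from Down:
  the row player's payoff from Up: q·4 + (1−q)·4 = 4
  the row player's payoff from Down: q·5 + (1−q)·(-4) = 9q - 4
  4 = 9q - 4  ⇒  -9q = -8  ⇒  q = 8/9.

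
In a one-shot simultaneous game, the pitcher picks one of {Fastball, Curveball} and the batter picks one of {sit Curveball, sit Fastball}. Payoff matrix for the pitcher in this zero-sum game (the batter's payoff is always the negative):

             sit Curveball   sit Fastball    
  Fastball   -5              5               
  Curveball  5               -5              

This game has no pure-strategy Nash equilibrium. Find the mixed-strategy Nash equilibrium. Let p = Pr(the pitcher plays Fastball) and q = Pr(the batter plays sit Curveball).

For the batter to be willing to mix, the batter must be indifferent between sit Curveball and sit Fastball, which pins down the pitcher's mix.
  the batter's expected payoff from sit Curveball: p·5 + (1−p)·(-5) = 10p - 5
  the batter's expected payoff from sit Fastball: p·(-5) + (1−p)·5 = -10p + 5
  10p - 5 = -10p + 5  ⇒  20p = 10  ⇒  p = 1/2.
In a mixed equilibrium the pitcher is indifferent between Fastball and Curveball; this condition fixes q.
  the pitcher's expected payoff from Fastball: q·(-5) + (1−q)·5 = -10q + 5
  the pitcher's expected payoff from Curveball: q·5 + (1−q)·(-5) = 10q - 5
  -10q + 5 = 10q - 5  ⇒  -20q = -10  ⇒  q = 1/2.

p = 1/2, q = 1/2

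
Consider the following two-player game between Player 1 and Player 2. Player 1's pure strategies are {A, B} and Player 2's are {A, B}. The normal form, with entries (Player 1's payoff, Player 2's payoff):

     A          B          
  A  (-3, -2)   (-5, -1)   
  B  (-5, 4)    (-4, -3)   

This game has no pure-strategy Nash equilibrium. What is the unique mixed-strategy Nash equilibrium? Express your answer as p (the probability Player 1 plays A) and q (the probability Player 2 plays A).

For Player 2 to be willing to mix, Player 2 must be indifferent between A and B, which pins down Player 1's mix.
  Player 2's expected payoff from A: p·(-2) + (1−p)·4 = -6p + 4
  Player 2's expected payoff from B: p·(-1) + (1−p)·(-3) = 2p - 3
  -6p + 4 = 2p - 3  ⇒  -8p = -7  ⇒  p = 7/8.
Player 2's mix must leave Player 1 indifferent between A and B.
  Player 1's expected payoff from A: q·(-3) + (1−q)·(-5) = 2q - 5
  Player 1's expected payoff from B: q·(-5) + (1−q)·(-4) = -q - 4
  2q - 5 = -q - 4  ⇒  3q = 1  ⇒  q = 1/3.

p = 7/8, q = 1/3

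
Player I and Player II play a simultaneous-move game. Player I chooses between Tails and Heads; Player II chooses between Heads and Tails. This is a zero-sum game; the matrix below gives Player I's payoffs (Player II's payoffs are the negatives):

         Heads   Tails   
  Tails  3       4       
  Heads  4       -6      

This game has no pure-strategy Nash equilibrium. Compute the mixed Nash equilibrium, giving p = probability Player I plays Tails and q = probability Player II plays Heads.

In a mixed equilibrium Player II is indifferent between Heads and Tails; this condition fixes p.
  Player II's payoff from Heads: p·(-3) + (1−p)·(-4) = p - 4
  Player II's payoff from Tails: p·(-4) + (1−p)·6 = -10p + 6
  p - 4 = -10p + 6  ⇒  11p = 10  ⇒  p = 10/11.
Player I's indifference between Tails and Heads determines Player II's mixing probability q:
  Player I's payoff from Tails: q·3 + (1−q)·4 = -q + 4
  Player I's payoff from Heads: q·4 + (1−q)·(-6) = 10q - 6
  -q + 4 = 10q - 6  ⇒  -11q = -10  ⇒  q = 10/11.

p = 10/11, q = 10/11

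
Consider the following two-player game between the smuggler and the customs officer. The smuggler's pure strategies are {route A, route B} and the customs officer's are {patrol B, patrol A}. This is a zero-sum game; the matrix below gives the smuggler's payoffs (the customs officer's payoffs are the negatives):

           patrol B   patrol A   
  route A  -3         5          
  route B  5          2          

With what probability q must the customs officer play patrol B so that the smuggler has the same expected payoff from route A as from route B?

The smuggler's indifference between route A and route B determines the customs officer's mixing probability q:
  the smuggler's payoff from route A: q·(-3) + (1−q)·5 = -8q + 5
  the smuggler's payoff from route B: q·5 + (1−q)·2 = 3q + 2
  -8q + 5 = 3q + 2  ⇒  -11q = -3  ⇒  q = 3/11.

q = 3/11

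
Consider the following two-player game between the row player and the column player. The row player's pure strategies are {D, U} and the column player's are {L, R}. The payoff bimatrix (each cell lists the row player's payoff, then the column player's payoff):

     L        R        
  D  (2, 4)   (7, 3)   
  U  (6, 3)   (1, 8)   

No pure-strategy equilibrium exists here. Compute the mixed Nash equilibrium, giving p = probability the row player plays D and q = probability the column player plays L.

For the column player to be willing to mix, the column player must be indifferent between L and R, which pins down the row player's mix.
  the column player's expected payoff from L: p·4 + (1−p)·3 = p + 3
  the column player's expected payoff from R: p·3 + (1−p)·8 = -5p + 8
  p + 3 = -5p + 8  ⇒  6p = 5  ⇒  p = 5/6.
Set the row player's expected payoff from D equal to that from U:
  the row player's expected payoff from D: q·2 + (1−q)·7 = -5q + 7
  the row player's expected payoff from U: q·6 + (1−q)·1 = 5q + 1
  -5q + 7 = 5q + 1  ⇒  -10q = -6  ⇒  q = 3/5.

p = 5/6, q = 3/5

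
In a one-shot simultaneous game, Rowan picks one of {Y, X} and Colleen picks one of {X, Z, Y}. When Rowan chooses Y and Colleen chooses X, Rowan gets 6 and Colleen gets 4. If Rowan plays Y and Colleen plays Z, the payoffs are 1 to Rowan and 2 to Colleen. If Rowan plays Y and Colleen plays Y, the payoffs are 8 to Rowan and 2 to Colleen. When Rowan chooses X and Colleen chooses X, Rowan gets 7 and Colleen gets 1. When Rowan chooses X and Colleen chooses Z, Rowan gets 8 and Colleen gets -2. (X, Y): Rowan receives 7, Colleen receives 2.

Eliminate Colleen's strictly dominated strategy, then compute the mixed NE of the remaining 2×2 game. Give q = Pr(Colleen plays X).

Colleen's strategy Z is strictly dominated by X: 4 > 2 and 1 > -2. Eliminate Z.
Rowan's indifference between Y and X determines Colleen's mixing probability q:
  Rowan's payoff to Y: q·6 + (1−q)·8 = -2q + 8
  Rowan's payoff to X: q·7 + (1−q)·7 = 7
  -2q + 8 = 7  ⇒  -2q = -1  ⇒  q = 1/2.

q = 1/2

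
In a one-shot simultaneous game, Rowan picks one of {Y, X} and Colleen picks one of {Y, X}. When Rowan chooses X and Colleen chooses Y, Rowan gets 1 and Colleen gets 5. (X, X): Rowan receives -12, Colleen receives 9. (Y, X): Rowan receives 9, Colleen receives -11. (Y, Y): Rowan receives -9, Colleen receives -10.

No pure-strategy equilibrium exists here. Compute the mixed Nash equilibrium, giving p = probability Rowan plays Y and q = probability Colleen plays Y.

p = 4/5, q = 21/31

Rowan's mix must leave Colleen indifferent between Y and X.
  Colleen's payoff to Y: p·(-10) + (1−p)·5 = -15p + 5
  Colleen's payoff to X: p·(-11) + (1−p)·9 = -20p + 9
  -15p + 5 = -20p + 9  ⇒  5p = 4  ⇒  p = 4/5.
For Rowan to be willing to mix, Rowan must be indifferent between Y and X, which pins down Colleen's mix.
  Rowan's payoff to Y: q·(-9) + (1−q)·9 = -18q + 9
  Rowan's payoff to X: q·1 + (1−q)·(-12) = 13q - 12
  -18q + 9 = 13q - 12  ⇒  -31q = -21  ⇒  q = 21/31.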